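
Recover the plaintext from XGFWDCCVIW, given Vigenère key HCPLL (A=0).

Repeat the key across the ciphertext: HCPLLHCPLL
X(23)−H(7): 16 → Q
G(6)−C(2): 4 → E
F(5)−P(15): -10≡16 → Q
W(22)−L(11): 11 → L
D(3)−L(11): -8≡18 → S
C(2)−H(7): -5≡21 → V
C(2)−C(2): 0 → A
V(21)−P(15): 6 → G
I(8)−L(11): -3≡23 → X
W(22)−L(11): 11 → L

QEQLSVAGXL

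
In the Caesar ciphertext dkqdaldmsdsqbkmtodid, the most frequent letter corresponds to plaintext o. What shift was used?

The most frequent ciphertext letter is d (appears 6 times).
d is position 3; o is position 14.
Shift = -11≡15.

15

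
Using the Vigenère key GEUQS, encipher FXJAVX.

LBDQND

Repeat the key across the message: GEUQSG
F(5)+G(6): 11 → L
X(23)+E(4): 27≡1 → B
J(9)+U(20): 29≡3 → D
A(0)+Q(16): 16 → Q
V(21)+S(18): 39≡13 → N
X(23)+G(6): 29≡3 → D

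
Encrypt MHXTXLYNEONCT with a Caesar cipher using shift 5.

RMCYCQDSJTSHY

M(12): 12+5=17 → R
H(7): 7+5=12 → M
X(23): 23+5=28≡2 → C
T(19): 19+5=24 → Y
X(23): 23+5=28≡2 → C
L(11): 11+5=16 → Q
Y(24): 24+5=29≡3 → D
N(13): 13+5=18 → S
E(4): 4+5=9 → J
O(14): 14+5=19 → T
N(13): 13+5=18 → S
C(2): 2+5=7 → H
T(19): 19+5=24 → Y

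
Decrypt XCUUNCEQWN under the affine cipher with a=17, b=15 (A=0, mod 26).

The inverse of 17 mod 26 is 23, since 17·23=391≡1. Apply D(y)=23·(y−15) mod 26:
X(23): 23·(23−15)=184≡2 → C
C(2): 23·(2−15)=-299≡13 → N
U(20): 23·(20−15)=115≡11 → L
U(20): 23·(20−15)=115≡11 → L
N(13): 23·(13−15)=-46≡6 → G
C(2): 23·(2−15)=-299≡13 → N
E(4): 23·(4−15)=-253≡7 → H
Q(16): 23·(16−15)=23 → X
W(22): 23·(22−15)=161≡5 → F
N(13): 23·(13−15)=-46≡6 → G

CNLLGNHXFG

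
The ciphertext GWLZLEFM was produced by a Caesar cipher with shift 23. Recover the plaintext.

G(6): 6−23=-17≡9 → J
W(22): 22−23=-1≡25 → Z
L(11): 11−23=-12≡14 → O
Z(25): 25−23=2 → C
L(11): 11−23=-12≡14 → O
E(4): 4−23=-19≡7 → H
F(5): 5−23=-18≡8 → I
M(12): 12−23=-11≡15 → P

JZOCOHIP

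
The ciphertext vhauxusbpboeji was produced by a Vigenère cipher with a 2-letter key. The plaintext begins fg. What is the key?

Subtract each crib letter from the matching ciphertext letter (mod 26):
v(21)−f(5)=16 → q
h(7)−g(6)=1 → b

qb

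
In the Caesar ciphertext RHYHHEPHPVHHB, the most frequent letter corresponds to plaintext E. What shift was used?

3

The most frequent ciphertext letter is H (appears 6 times).
H is position 7; E is position 4.
Shift = 3.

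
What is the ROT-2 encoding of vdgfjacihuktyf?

v(21): 21+2=23 → x
d(3): 3+2=5 → f
g(6): 6+2=8 → i
f(5): 5+2=7 → h
j(9): 9+2=11 → l
a(0): 0+2=2 → c
c(2): 2+2=4 → e
i(8): 8+2=10 → k
h(7): 7+2=9 → j
u(20): 20+2=22 → w
k(10): 10+2=12 → m
t(19): 19+2=21 → v
y(24): 24+2=26≡0 → a
f(5): 5+2=7 → h

xfihlcekjwmvah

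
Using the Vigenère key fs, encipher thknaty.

Repeat the key across the message: fsfsfsf
t(19)+f(5): 24 → y
h(7)+s(18): 25 → z
k(10)+f(5): 15 → p
n(13)+s(18): 31≡5 → f
a(0)+f(5): 5 → f
t(19)+s(18): 37≡11 → l
y(24)+f(5): 29≡3 → d

yzpffld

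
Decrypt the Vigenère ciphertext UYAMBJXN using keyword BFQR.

Repeat the key across the ciphertext: BFQRBFQR
U(20)−B(1): 19 → T
Y(24)−F(5): 19 → T
A(0)−Q(16): -16≡10 → K
M(12)−R(17): -5≡21 → V
B(1)−B(1): 0 → A
J(9)−F(5): 4 → E
X(23)−Q(16): 7 → H
N(13)−R(17): -4≡22 → W

TTKVAEHW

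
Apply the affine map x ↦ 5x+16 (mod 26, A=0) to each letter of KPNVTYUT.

K(10): 5·10+16=66≡14 → O
P(15): 5·15+16=91≡13 → N
N(13): 5·13+16=81≡3 → D
V(21): 5·21+16=121≡17 → R
T(19): 5·19+16=111≡7 → H
Y(24): 5·24+16=136≡6 → G
U(20): 5·20+16=116≡12 → M
T(19): 5·19+16=111≡7 → H

ONDRHGMH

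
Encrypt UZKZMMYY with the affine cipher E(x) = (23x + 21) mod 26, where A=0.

NYRYLLBB

U(20): 23·20+21=481≡13 → N
Z(25): 23·25+21=596≡24 → Y
K(10): 23·10+21=251≡17 → R
Z(25): 23·25+21=596≡24 → Y
M(12): 23·12+21=297≡11 → L
M(12): 23·12+21=297≡11 → L
Y(24): 23·24+21=573≡1 → B
Y(24): 23·24+21=573≡1 → B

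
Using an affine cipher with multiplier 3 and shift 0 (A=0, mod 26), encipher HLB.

H(7): 3·7+0=21 → V
L(11): 3·11+0=33≡7 → H
B(1): 3·1+0=3 → D

VHD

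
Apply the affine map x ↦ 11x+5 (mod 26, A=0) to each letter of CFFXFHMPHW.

BIIYIEHOEN

C(2): 11·2+5=27≡1 → B
F(5): 11·5+5=60≡8 → I
F(5): 11·5+5=60≡8 → I
X(23): 11·23+5=258≡24 → Y
F(5): 11·5+5=60≡8 → I
H(7): 11·7+5=82≡4 → E
M(12): 11·12+5=137≡7 → H
P(15): 11·15+5=170≡14 → O
H(7): 11·7+5=82≡4 → E
W(22): 11·22+5=247≡13 → N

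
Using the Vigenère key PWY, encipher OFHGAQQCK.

Repeat the key across the message: PWYPWYPWY
O(14)+P(15): 29≡3 → D
F(5)+W(22): 27≡1 → B
H(7)+Y(24): 31≡5 → F
G(6)+P(15): 21 → V
A(0)+W(22): 22 → W
Q(16)+Y(24): 40≡14 → O
Q(16)+P(15): 31≡5 → F
C(2)+W(22): 24 → Y
K(10)+Y(24): 34≡8 → I

DBFVWOFYI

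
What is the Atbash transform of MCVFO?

M(12) → N(13)
C(2) → X(23)
V(21) → E(4)
F(5) → U(20)
O(14) → L(11)

NXEUL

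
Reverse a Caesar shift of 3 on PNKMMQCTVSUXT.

P(15): 15−3=12 → M
N(13): 13−3=10 → K
K(10): 10−3=7 → H
M(12): 12−3=9 → J
M(12): 12−3=9 → J
Q(16): 16−3=13 → N
C(2): 2−3=-1≡25 → Z
T(19): 19−3=16 → Q
V(21): 21−3=18 → S
S(18): 18−3=15 → P
U(20): 20−3=17 → R
X(23): 23−3=20 → U
T(19): 19−3=16 → Q

MKHJJNZQSPRUQ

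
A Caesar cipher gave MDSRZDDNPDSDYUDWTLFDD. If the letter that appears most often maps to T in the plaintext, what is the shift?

The most frequent ciphertext letter is D (appears 8 times).
D is position 3; T is position 19.
Shift = -16≡10.

10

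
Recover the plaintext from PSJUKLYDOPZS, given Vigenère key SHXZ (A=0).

Repeat the key across the ciphertext: SHXZSHXZSHXZ
P(15)−S(18): -3≡23 → X
S(18)−H(7): 11 → L
J(9)−X(23): -14≡12 → M
U(20)−Z(25): -5≡21 → V
K(10)−S(18): -8≡18 → S
L(11)−H(7): 4 → E
Y(24)−X(23): 1 → B
D(3)−Z(25): -22≡4 → E
O(14)−S(18): -4≡22 → W
P(15)−H(7): 8 → I
Z(25)−X(23): 2 → C
S(18)−Z(25): -7≡19 → T

XLMVSEBEWICT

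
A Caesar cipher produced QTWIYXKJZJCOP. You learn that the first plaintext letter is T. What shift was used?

23

From the crib: Q(16)−T(19)=-3≡23, so the shift is 23.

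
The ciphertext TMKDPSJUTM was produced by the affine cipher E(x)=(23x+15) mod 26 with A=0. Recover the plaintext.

The inverse of 23 mod 26 is 17, since 23·17=391≡1. Apply D(y)=17·(y−15) mod 26:
T(19): 17·(19−15)=68≡16 → Q
M(12): 17·(12−15)=-51≡1 → B
K(10): 17·(10−15)=-85≡19 → T
D(3): 17·(3−15)=-204≡4 → E
P(15): 17·(15−15)=0 → A
S(18): 17·(18−15)=51≡25 → Z
J(9): 17·(9−15)=-102≡2 → C
U(20): 17·(20−15)=85≡7 → H
T(19): 17·(19−15)=68≡16 → Q
M(12): 17·(12−15)=-51≡1 → B

QBTEAZCHQB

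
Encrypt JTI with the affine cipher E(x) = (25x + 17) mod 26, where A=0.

J(9): 25·9+17=242≡8 → I
T(19): 25·19+17=492≡24 → Y
I(8): 25·8+17=217≡9 → J

IYJ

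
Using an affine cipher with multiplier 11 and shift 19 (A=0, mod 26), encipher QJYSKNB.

NOXJZGE

Q(16): 11·16+19=195≡13 → N
J(9): 11·9+19=118≡14 → O
Y(24): 11·24+19=283≡23 → X
S(18): 11·18+19=217≡9 → J
K(10): 11·10+19=129≡25 → Z
N(13): 11·13+19=162≡6 → G
B(1): 11·1+19=30≡4 → E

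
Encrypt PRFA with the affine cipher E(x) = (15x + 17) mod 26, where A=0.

IMOR

P(15): 15·15+17=242≡8 → I
R(17): 15·17+17=272≡12 → M
F(5): 15·5+17=92≡14 → O
A(0): 15·0+17=17 → R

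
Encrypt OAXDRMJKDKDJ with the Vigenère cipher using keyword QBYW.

EBVZHNHGTLBF

Repeat the key across the message: QBYWQBYWQBYW
O(14)+Q(16): 30≡4 → E
A(0)+B(1): 1 → B
X(23)+Y(24): 47≡21 → V
D(3)+W(22): 25 → Z
R(17)+Q(16): 33≡7 → H
M(12)+B(1): 13 → N
J(9)+Y(24): 33≡7 → H
K(10)+W(22): 32≡6 → G
D(3)+Q(16): 19 → T
K(10)+B(1): 11 → L
D(3)+Y(24): 27≡1 → B
J(9)+W(22): 31≡5 → F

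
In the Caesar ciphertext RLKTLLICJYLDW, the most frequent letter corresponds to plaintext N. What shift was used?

24

The most frequent ciphertext letter is L (appears 4 times).
L is position 11; N is position 13.
Shift = -2≡24.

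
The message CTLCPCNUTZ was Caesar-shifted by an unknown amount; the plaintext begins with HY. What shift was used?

From the crib: C(2)−H(7)=-5≡21, so the shift is 21.

21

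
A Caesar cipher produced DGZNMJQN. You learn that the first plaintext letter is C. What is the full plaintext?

CFYMLIPM

From the crib: D(3)−C(2)=1, so the shift is 1.
Subtract 1 from each ciphertext letter:
D(3): 3−1=2 → C
G(6): 6−1=5 → F
Z(25): 25−1=24 → Y
N(13): 13−1=12 → M
M(12): 12−1=11 → L
J(9): 9−1=8 → I
Q(16): 16−1=15 → P
N(13): 13−1=12 → M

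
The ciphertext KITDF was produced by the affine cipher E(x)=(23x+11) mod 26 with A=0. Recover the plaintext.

JBGUC

The inverse of 23 mod 26 is 17, since 23·17=391≡1. Apply D(y)=17·(y−11) mod 26:
K(10): 17·(10−11)=-17≡9 → J
I(8): 17·(8−11)=-51≡1 → B
T(19): 17·(19−11)=136≡6 → G
D(3): 17·(3−11)=-136≡20 → U
F(5): 17·(5−11)=-102≡2 → C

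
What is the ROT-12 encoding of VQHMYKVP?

V(21): 21+12=33≡7 → H
Q(16): 16+12=28≡2 → C
H(7): 7+12=19 → T
M(12): 12+12=24 → Y
Y(24): 24+12=36≡10 → K
K(10): 10+12=22 → W
V(21): 21+12=33≡7 → H
P(15): 15+12=27≡1 → B

HCTYKWHB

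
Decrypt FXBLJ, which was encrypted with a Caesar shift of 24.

HZDNL

F(5): 5−24=-19≡7 → H
X(23): 23−24=-1≡25 → Z
B(1): 1−24=-23≡3 → D
L(11): 11−24=-13≡13 → N
J(9): 9−24=-15≡11 → L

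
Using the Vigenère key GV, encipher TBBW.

ZWHR

Repeat the key across the message: GVGV
T(19)+G(6): 25 → Z
B(1)+V(21): 22 → W
B(1)+G(6): 7 → H
W(22)+V(21): 43≡17 → R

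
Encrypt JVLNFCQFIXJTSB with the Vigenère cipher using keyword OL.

Repeat the key across the message: OLOLOLOLOLOLOL
J(9)+O(14): 23 → X
V(21)+L(11): 32≡6 → G
L(11)+O(14): 25 → Z
N(13)+L(11): 24 → Y
F(5)+O(14): 19 → T
C(2)+L(11): 13 → N
Q(16)+O(14): 30≡4 → E
F(5)+L(11): 16 → Q
I(8)+O(14): 22 → W
X(23)+L(11): 34≡8 → I
J(9)+O(14): 23 → X
T(19)+L(11): 30≡4 → E
S(18)+O(14): 32≡6 → G
B(1)+L(11): 12 → M

XGZYTNEQWIXEGM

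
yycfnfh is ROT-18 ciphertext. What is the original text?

ggknvnp

y(24): 24−18=6 → g
y(24): 24−18=6 → g
c(2): 2−18=-16≡10 → k
f(5): 5−18=-13≡13 → n
n(13): 13−18=-5≡21 → v
f(5): 5−18=-13≡13 → n
h(7): 7−18=-11≡15 → p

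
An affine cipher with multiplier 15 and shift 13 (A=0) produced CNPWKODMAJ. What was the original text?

The inverse of 15 mod 26 is 7, since 15·7=105≡1. Apply D(y)=7·(y−13) mod 26:
C(2): 7·(2−13)=-77≡1 → B
N(13): 7·(13−13)=0 → A
P(15): 7·(15−13)=14 → O
W(22): 7·(22−13)=63≡11 → L
K(10): 7·(10−13)=-21≡5 → F
O(14): 7·(14−13)=7 → H
D(3): 7·(3−13)=-70≡8 → I
M(12): 7·(12−13)=-7≡19 → T
A(0): 7·(0−13)=-91≡13 → N
J(9): 7·(9−13)=-28≡24 → Y

BAOLFHITNY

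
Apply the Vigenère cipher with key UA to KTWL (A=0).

ETQL

Repeat the key across the message: UAUA
K(10)+U(20): 30≡4 → E
T(19)+A(0): 19 → T
W(22)+U(20): 42≡16 → Q
L(11)+A(0): 11 → L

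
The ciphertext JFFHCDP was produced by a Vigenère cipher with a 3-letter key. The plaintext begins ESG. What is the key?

Subtract each crib letter from the matching ciphertext letter (mod 26):
J(9)−E(4)=5 → F
F(5)−S(18)=-13≡13 → N
F(5)−G(6)=-1≡25 → Z

FNZ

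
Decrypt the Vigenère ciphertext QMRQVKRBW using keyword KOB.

GYQGHJHNV

Repeat the key across the ciphertext: KOBKOBKOB
Q(16)−K(10): 6 → G
M(12)−O(14): -2≡24 → Y
R(17)−B(1): 16 → Q
Q(16)−K(10): 6 → G
V(21)−O(14): 7 → H
K(10)−B(1): 9 → J
R(17)−K(10): 7 → H
B(1)−O(14): -13≡13 → N
W(22)−B(1): 21 → V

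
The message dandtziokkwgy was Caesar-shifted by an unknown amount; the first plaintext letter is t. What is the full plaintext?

From the crib: d(3)−t(19)=-16≡10, so the shift is 10.
Subtract 10 from each ciphertext letter:
d(3): 3−10=-7≡19 → t
a(0): 0−10=-10≡16 → q
n(13): 13−10=3 → d
d(3): 3−10=-7≡19 → t
t(19): 19−10=9 → j
z(25): 25−10=15 → p
i(8): 8−10=-2≡24 → y
o(14): 14−10=4 → e
k(10): 10−10=0 → a
k(10): 10−10=0 → a
w(22): 22−10=12 → m
g(6): 6−10=-4≡22 → w
y(24): 24−10=14 → o

tqdtjpyeaamwo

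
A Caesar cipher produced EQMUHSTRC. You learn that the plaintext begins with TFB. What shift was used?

11

From the crib: E(4)−T(19)=-15≡11, so the shift is 11.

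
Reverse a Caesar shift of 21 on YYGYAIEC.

DDLDFNJH

Y(24): 24−21=3 → D
Y(24): 24−21=3 → D
G(6): 6−21=-15≡11 → L
Y(24): 24−21=3 → D
A(0): 0−21=-21≡5 → F
I(8): 8−21=-13≡13 → N
E(4): 4−21=-17≡9 → J
C(2): 2−21=-19≡7 → H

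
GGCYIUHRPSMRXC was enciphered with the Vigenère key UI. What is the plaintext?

MYIQOMNJVKSJDU

Repeat the key across the ciphertext: UIUIUIUIUIUIUI
G(6)−U(20): -14≡12 → M
G(6)−I(8): -2≡24 → Y
C(2)−U(20): -18≡8 → I
Y(24)−I(8): 16 → Q
I(8)−U(20): -12≡14 → O
U(20)−I(8): 12 → M
H(7)−U(20): -13≡13 → N
R(17)−I(8): 9 → J
P(15)−U(20): -5≡21 → V
S(18)−I(8): 10 → K
M(12)−U(20): -8≡18 → S
R(17)−I(8): 9 → J
X(23)−U(20): 3 → D
C(2)−I(8): -6≡20 → U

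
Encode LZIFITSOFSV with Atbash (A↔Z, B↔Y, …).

OARURGHLUHE

L(11) → O(14)
Z(25) → A(0)
I(8) → R(17)
F(5) → U(20)
I(8) → R(17)
T(19) → G(6)
S(18) → H(7)
O(14) → L(11)
F(5) → U(20)
S(18) → H(7)
V(21) → E(4)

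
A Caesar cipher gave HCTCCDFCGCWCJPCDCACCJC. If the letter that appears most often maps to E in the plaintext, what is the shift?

24

The most frequent ciphertext letter is C (appears 11 times).
C is position 2; E is position 4.
Shift = -2≡24.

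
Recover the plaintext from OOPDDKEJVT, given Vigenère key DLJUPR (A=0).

Repeat the key across the ciphertext: DLJUPRDLJU
O(14)−D(3): 11 → L
O(14)−L(11): 3 → D
P(15)−J(9): 6 → G
D(3)−U(20): -17≡9 → J
D(3)−P(15): -12≡14 → O
K(10)−R(17): -7≡19 → T
E(4)−D(3): 1 → B
J(9)−L(11): -2≡24 → Y
V(21)−J(9): 12 → M
T(19)−U(20): -1≡25 → Z

LDGJOTBYMZ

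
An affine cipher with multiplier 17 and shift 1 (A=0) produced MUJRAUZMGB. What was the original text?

TVCEDVGTLA

The inverse of 17 mod 26 is 23, since 17·23=391≡1. Apply D(y)=23·(y−1) mod 26:
M(12): 23·(12−1)=253≡19 → T
U(20): 23·(20−1)=437≡21 → V
J(9): 23·(9−1)=184≡2 → C
R(17): 23·(17−1)=368≡4 → E
A(0): 23·(0−1)=-23≡3 → D
U(20): 23·(20−1)=437≡21 → V
Z(25): 23·(25−1)=552≡6 → G
M(12): 23·(12−1)=253≡19 → T
G(6): 23·(6−1)=115≡11 → L
B(1): 23·(1−1)=0 → A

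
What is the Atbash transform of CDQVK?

C(2) → X(23)
D(3) → W(22)
Q(16) → J(9)
V(21) → E(4)
K(10) → P(15)

XWJEP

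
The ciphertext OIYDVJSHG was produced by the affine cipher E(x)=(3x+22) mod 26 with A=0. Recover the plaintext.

The inverse of 3 mod 26 is 9, since 3·9=27≡1. Apply D(y)=9·(y−22) mod 26:
O(14): 9·(14−22)=-72≡6 → G
I(8): 9·(8−22)=-126≡4 → E
Y(24): 9·(24−22)=18 → S
D(3): 9·(3−22)=-171≡11 → L
V(21): 9·(21−22)=-9≡17 → R
J(9): 9·(9−22)=-117≡13 → N
S(18): 9·(18−22)=-36≡16 → Q
H(7): 9·(7−22)=-135≡21 → V
G(6): 9·(6−22)=-144≡12 → M

GESLRNQVM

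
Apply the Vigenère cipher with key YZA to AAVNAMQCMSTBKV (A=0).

Repeat the key across the message: YZAYZAYZAYZAYZ
A(0)+Y(24): 24 → Y
A(0)+Z(25): 25 → Z
V(21)+A(0): 21 → V
N(13)+Y(24): 37≡11 → L
A(0)+Z(25): 25 → Z
M(12)+A(0): 12 → M
Q(16)+Y(24): 40≡14 → O
C(2)+Z(25): 27≡1 → B
M(12)+A(0): 12 → M
S(18)+Y(24): 42≡16 → Q
T(19)+Z(25): 44≡18 → S
B(1)+A(0): 1 → B
K(10)+Y(24): 34≡8 → I
V(21)+Z(25): 46≡20 → U

YZVLZMOBMQSBIU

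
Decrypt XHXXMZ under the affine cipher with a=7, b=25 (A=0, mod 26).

WQWWNA

The inverse of 7 mod 26 is 15, since 7·15=105≡1. Apply D(y)=15·(y−25) mod 26:
X(23): 15·(23−25)=-30≡22 → W
H(7): 15·(7−25)=-270≡16 → Q
X(23): 15·(23−25)=-30≡22 → W
X(23): 15·(23−25)=-30≡22 → W
M(12): 15·(12−25)=-195≡13 → N
Z(25): 15·(25−25)=0 → A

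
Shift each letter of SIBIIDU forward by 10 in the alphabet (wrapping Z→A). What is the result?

CSLSSNE

S(18): 18+10=28≡2 → C
I(8): 8+10=18 → S
B(1): 1+10=11 → L
I(8): 8+10=18 → S
I(8): 8+10=18 → S
D(3): 3+10=13 → N
U(20): 20+10=30≡4 → E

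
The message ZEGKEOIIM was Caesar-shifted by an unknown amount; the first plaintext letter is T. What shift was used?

From the crib: Z(25)−T(19)=6, so the shift is 6.

6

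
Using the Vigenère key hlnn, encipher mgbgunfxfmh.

trotbyskmxu

Repeat the key across the message: hlnnhlnnhln
m(12)+h(7): 19 → t
g(6)+l(11): 17 → r
b(1)+n(13): 14 → o
g(6)+n(13): 19 → t
u(20)+h(7): 27≡1 → b
n(13)+l(11): 24 → y
f(5)+n(13): 18 → s
x(23)+n(13): 36≡10 → k
f(5)+h(7): 12 → m
m(12)+l(11): 23 → x
h(7)+n(13): 20 → u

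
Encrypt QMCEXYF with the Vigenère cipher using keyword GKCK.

WWEODIH

Repeat the key across the message: GKCKGKC
Q(16)+G(6): 22 → W
M(12)+K(10): 22 → W
C(2)+C(2): 4 → E
E(4)+K(10): 14 → O
X(23)+G(6): 29≡3 → D
Y(24)+K(10): 34≡8 → I
F(5)+C(2): 7 → H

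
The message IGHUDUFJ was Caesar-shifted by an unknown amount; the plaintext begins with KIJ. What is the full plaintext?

From the crib: I(8)−K(10)=-2≡24, so the shift is 24.
Subtract 24 from each ciphertext letter:
I(8): 8−24=-16≡10 → K
G(6): 6−24=-18≡8 → I
H(7): 7−24=-17≡9 → J
U(20): 20−24=-4≡22 → W
D(3): 3−24=-21≡5 → F
U(20): 20−24=-4≡22 → W
F(5): 5−24=-19≡7 → H
J(9): 9−24=-15≡11 → L

KIJWFWHL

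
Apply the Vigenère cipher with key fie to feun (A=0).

Repeat the key across the message: fief
f(5)+f(5): 10 → k
e(4)+i(8): 12 → m
u(20)+e(4): 24 → y
n(13)+f(5): 18 → s

kmys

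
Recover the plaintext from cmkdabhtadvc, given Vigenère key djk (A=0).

Repeat the key across the ciphertext: djkdjkdjkdjk
c(2)−d(3): -1≡25 → z
m(12)−j(9): 3 → d
k(10)−k(10): 0 → a
d(3)−d(3): 0 → a
a(0)−j(9): -9≡17 → r
b(1)−k(10): -9≡17 → r
h(7)−d(3): 4 → e
t(19)−j(9): 10 → k
a(0)−k(10): -10≡16 → q
d(3)−d(3): 0 → a
v(21)−j(9): 12 → m
c(2)−k(10): -8≡18 → s

zdaarrekqams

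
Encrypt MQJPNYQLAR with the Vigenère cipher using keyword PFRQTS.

BVAFGQFQRH

Repeat the key across the message: PFRQTSPFRQ
M(12)+P(15): 27≡1 → B
Q(16)+F(5): 21 → V
J(9)+R(17): 26≡0 → A
P(15)+Q(16): 31≡5 → F
N(13)+T(19): 32≡6 → G
Y(24)+S(18): 42≡16 → Q
Q(16)+P(15): 31≡5 → F
L(11)+F(5): 16 → Q
A(0)+R(17): 17 → R
R(17)+Q(16): 33≡7 → H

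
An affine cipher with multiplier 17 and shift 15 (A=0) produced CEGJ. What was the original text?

NHBS

The inverse of 17 mod 26 is 23, since 17·23=391≡1. Apply D(y)=23·(y−15) mod 26:
C(2): 23·(2−15)=-299≡13 → N
E(4): 23·(4−15)=-253≡7 → H
G(6): 23·(6−15)=-207≡1 → B
J(9): 23·(9−15)=-138≡18 → S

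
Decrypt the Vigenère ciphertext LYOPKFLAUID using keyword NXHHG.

Repeat the key across the ciphertext: NXHHGNXHHGN
L(11)−N(13): -2≡24 → Y
Y(24)−X(23): 1 → B
O(14)−H(7): 7 → H
P(15)−H(7): 8 → I
K(10)−G(6): 4 → E
F(5)−N(13): -8≡18 → S
L(11)−X(23): -12≡14 → O
A(0)−H(7): -7≡19 → T
U(20)−H(7): 13 → N
I(8)−G(6): 2 → C
D(3)−N(13): -10≡16 → Q

YBHIESOTNCQ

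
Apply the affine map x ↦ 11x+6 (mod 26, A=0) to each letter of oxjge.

o(14): 11·14+6=160≡4 → e
x(23): 11·23+6=259≡25 → z
j(9): 11·9+6=105≡1 → b
g(6): 11·6+6=72≡20 → u
e(4): 11·4+6=50≡24 → y

ezbuy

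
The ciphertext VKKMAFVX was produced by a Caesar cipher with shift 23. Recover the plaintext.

YNNPDIYA

V(21): 21−23=-2≡24 → Y
K(10): 10−23=-13≡13 → N
K(10): 10−23=-13≡13 → N
M(12): 12−23=-11≡15 → P
A(0): 0−23=-23≡3 → D
F(5): 5−23=-18≡8 → I
V(21): 21−23=-2≡24 → Y
X(23): 23−23=0 → A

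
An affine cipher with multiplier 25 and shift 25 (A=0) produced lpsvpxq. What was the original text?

The inverse of 25 mod 26 is 25, since 25·25=625≡1. Apply D(y)=25·(y−25) mod 26:
l(11): 25·(11−25)=-350≡14 → o
p(15): 25·(15−25)=-250≡10 → k
s(18): 25·(18−25)=-175≡7 → h
v(21): 25·(21−25)=-100≡4 → e
p(15): 25·(15−25)=-250≡10 → k
x(23): 25·(23−25)=-50≡2 → c
q(16): 25·(16−25)=-225≡9 → j

okhekcj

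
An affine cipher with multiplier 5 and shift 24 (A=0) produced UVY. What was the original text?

UPA

The inverse of 5 mod 26 is 21, since 5·21=105≡1. Apply D(y)=21·(y−24) mod 26:
U(20): 21·(20−24)=-84≡20 → U
V(21): 21·(21−24)=-63≡15 → P
Y(24): 21·(24−24)=0 → A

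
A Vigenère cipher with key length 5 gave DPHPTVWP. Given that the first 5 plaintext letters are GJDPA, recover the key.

Subtract each crib letter from the matching ciphertext letter (mod 26):
D(3)−G(6)=-3≡23 → X
P(15)−J(9)=6 → G
H(7)−D(3)=4 → E
P(15)−P(15)=0 → A
T(19)−A(0)=19 → T

XGEAT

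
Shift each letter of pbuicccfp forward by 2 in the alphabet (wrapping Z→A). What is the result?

p(15): 15+2=17 → r
b(1): 1+2=3 → d
u(20): 20+2=22 → w
i(8): 8+2=10 → k
c(2): 2+2=4 → e
c(2): 2+2=4 → e
c(2): 2+2=4 → e
f(5): 5+2=7 → h
p(15): 15+2=17 → r

rdwkeeehr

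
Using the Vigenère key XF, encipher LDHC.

IIEH

Repeat the key across the message: XFXF
L(11)+X(23): 34≡8 → I
D(3)+F(5): 8 → I
H(7)+X(23): 30≡4 → E
C(2)+F(5): 7 → H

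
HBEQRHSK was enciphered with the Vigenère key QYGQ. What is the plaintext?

Repeat the key across the ciphertext: QYGQQYGQ
H(7)−Q(16): -9≡17 → R
B(1)−Y(24): -23≡3 → D
E(4)−G(6): -2≡24 → Y
Q(16)−Q(16): 0 → A
R(17)−Q(16): 1 → B
H(7)−Y(24): -17≡9 → J
S(18)−G(6): 12 → M
K(10)−Q(16): -6≡20 → U

RDYABJMU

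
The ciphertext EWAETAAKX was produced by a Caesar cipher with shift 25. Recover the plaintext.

E(4): 4−25=-21≡5 → F
W(22): 22−25=-3≡23 → X
A(0): 0−25=-25≡1 → B
E(4): 4−25=-21≡5 → F
T(19): 19−25=-6≡20 → U
A(0): 0−25=-25≡1 → B
A(0): 0−25=-25≡1 → B
K(10): 10−25=-15≡11 → L
X(23): 23−25=-2≡24 → Y

FXBFUBBLY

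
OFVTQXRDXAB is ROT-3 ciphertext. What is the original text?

O(14): 14−3=11 → L
F(5): 5−3=2 → C
V(21): 21−3=18 → S
T(19): 19−3=16 → Q
Q(16): 16−3=13 → N
X(23): 23−3=20 → U
R(17): 17−3=14 → O
D(3): 3−3=0 → A
X(23): 23−3=20 → U
A(0): 0−3=-3≡23 → X
B(1): 1−3=-2≡24 → Y

LCSQNUOAUXY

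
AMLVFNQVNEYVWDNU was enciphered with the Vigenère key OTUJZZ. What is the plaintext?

MTRMGOCCTVZWIKTL

Repeat the key across the ciphertext: OTUJZZOTUJZZOTUJ
A(0)−O(14): -14≡12 → M
M(12)−T(19): -7≡19 → T
L(11)−U(20): -9≡17 → R
V(21)−J(9): 12 → M
F(5)−Z(25): -20≡6 → G
N(13)−Z(25): -12≡14 → O
Q(16)−O(14): 2 → C
V(21)−T(19): 2 → C
N(13)−U(20): -7≡19 → T
E(4)−J(9): -5≡21 → V
Y(24)−Z(25): -1≡25 → Z
V(21)−Z(25): -4≡22 → W
W(22)−O(14): 8 → I
D(3)−T(19): -16≡10 → K
N(13)−U(20): -7≡19 → T
U(20)−J(9): 11 → L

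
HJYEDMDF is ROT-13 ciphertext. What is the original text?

UWLRQZQS

H(7): 7−13=-6≡20 → U
J(9): 9−13=-4≡22 → W
Y(24): 24−13=11 → L
E(4): 4−13=-9≡17 → R
D(3): 3−13=-10≡16 → Q
M(12): 12−13=-1≡25 → Z
D(3): 3−13=-10≡16 → Q
F(5): 5−13=-8≡18 → S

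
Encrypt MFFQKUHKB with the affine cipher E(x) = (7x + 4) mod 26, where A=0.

KNNMWOBWL

M(12): 7·12+4=88≡10 → K
F(5): 7·5+4=39≡13 → N
F(5): 7·5+4=39≡13 → N
Q(16): 7·16+4=116≡12 → M
K(10): 7·10+4=74≡22 → W
U(20): 7·20+4=144≡14 → O
H(7): 7·7+4=53≡1 → B
K(10): 7·10+4=74≡22 → W
B(1): 7·1+4=11 → L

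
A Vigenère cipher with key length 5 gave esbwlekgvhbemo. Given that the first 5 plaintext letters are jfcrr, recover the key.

Subtract each crib letter from the matching ciphertext letter (mod 26):
e(4)−j(9)=-5≡21 → v
s(18)−f(5)=13 → n
b(1)−c(2)=-1≡25 → z
w(22)−r(17)=5 → f
l(11)−r(17)=-6≡20 → u

vnzfu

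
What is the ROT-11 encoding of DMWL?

D(3): 3+11=14 → O
M(12): 12+11=23 → X
W(22): 22+11=33≡7 → H
L(11): 11+11=22 → W

OXHW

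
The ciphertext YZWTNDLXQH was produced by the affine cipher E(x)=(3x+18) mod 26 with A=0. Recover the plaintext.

The inverse of 3 mod 26 is 9, since 3·9=27≡1. Apply D(y)=9·(y−18) mod 26:
Y(24): 9·(24−18)=54≡2 → C
Z(25): 9·(25−18)=63≡11 → L
W(22): 9·(22−18)=36≡10 → K
T(19): 9·(19−18)=9 → J
N(13): 9·(13−18)=-45≡7 → H
D(3): 9·(3−18)=-135≡21 → V
L(11): 9·(11−18)=-63≡15 → P
X(23): 9·(23−18)=45≡19 → T
Q(16): 9·(16−18)=-18≡8 → I
H(7): 9·(7−18)=-99≡5 → F

CLKJHVPTIF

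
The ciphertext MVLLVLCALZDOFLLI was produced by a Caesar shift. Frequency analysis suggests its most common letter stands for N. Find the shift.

The most frequent ciphertext letter is L (appears 6 times).
L is position 11; N is position 13.
Shift = -2≡24.

24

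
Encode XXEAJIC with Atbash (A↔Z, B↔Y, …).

CCVZQRX

X(23) → C(2)
X(23) → C(2)
E(4) → V(21)
A(0) → Z(25)
J(9) → Q(16)
I(8) → R(17)
C(2) → X(23)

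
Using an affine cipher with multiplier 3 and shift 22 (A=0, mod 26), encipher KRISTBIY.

AVUYBZUQ

K(10): 3·10+22=52≡0 → A
R(17): 3·17+22=73≡21 → V
I(8): 3·8+22=46≡20 → U
S(18): 3·18+22=76≡24 → Y
T(19): 3·19+22=79≡1 → B
B(1): 3·1+22=25 → Z
I(8): 3·8+22=46≡20 → U
Y(24): 3·24+22=94≡16 → Q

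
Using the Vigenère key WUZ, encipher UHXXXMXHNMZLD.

QBWTRLTBMITKZ

Repeat the key across the message: WUZWUZWUZWUZW
U(20)+W(22): 42≡16 → Q
H(7)+U(20): 27≡1 → B
X(23)+Z(25): 48≡22 → W
X(23)+W(22): 45≡19 → T
X(23)+U(20): 43≡17 → R
M(12)+Z(25): 37≡11 → L
X(23)+W(22): 45≡19 → T
H(7)+U(20): 27≡1 → B
N(13)+Z(25): 38≡12 → M
M(12)+W(22): 34≡8 → I
Z(25)+U(20): 45≡19 → T
L(11)+Z(25): 36≡10 → K
D(3)+W(22): 25 → Z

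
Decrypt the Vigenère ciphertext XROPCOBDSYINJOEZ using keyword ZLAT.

Repeat the key across the ciphertext: ZLATZLATZLATZLAT
X(23)−Z(25): -2≡24 → Y
R(17)−L(11): 6 → G
O(14)−A(0): 14 → O
P(15)−T(19): -4≡22 → W
C(2)−Z(25): -23≡3 → D
O(14)−L(11): 3 → D
B(1)−A(0): 1 → B
D(3)−T(19): -16≡10 → K
S(18)−Z(25): -7≡19 → T
Y(24)−L(11): 13 → N
I(8)−A(0): 8 → I
N(13)−T(19): -6≡20 → U
J(9)−Z(25): -16≡10 → K
O(14)−L(11): 3 → D
E(4)−A(0): 4 → E
Z(25)−T(19): 6 → G

YGOWDDBKTNIUKDEG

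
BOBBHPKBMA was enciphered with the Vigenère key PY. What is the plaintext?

Repeat the key across the ciphertext: PYPYPYPYPY
B(1)−P(15): -14≡12 → M
O(14)−Y(24): -10≡16 → Q
B(1)−P(15): -14≡12 → M
B(1)−Y(24): -23≡3 → D
H(7)−P(15): -8≡18 → S
P(15)−Y(24): -9≡17 → R
K(10)−P(15): -5≡21 → V
B(1)−Y(24): -23≡3 → D
M(12)−P(15): -3≡23 → X
A(0)−Y(24): -24≡2 → C

MQMDSRVDXC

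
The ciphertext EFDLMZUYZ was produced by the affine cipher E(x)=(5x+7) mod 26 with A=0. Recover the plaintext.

The inverse of 5 mod 26 is 21, since 5·21=105≡1. Apply D(y)=21·(y−7) mod 26:
E(4): 21·(4−7)=-63≡15 → P
F(5): 21·(5−7)=-42≡10 → K
D(3): 21·(3−7)=-84≡20 → U
L(11): 21·(11−7)=84≡6 → G
M(12): 21·(12−7)=105≡1 → B
Z(25): 21·(25−7)=378≡14 → O
U(20): 21·(20−7)=273≡13 → N
Y(24): 21·(24−7)=357≡19 → T
Z(25): 21·(25−7)=378≡14 → O

PKUGBONTO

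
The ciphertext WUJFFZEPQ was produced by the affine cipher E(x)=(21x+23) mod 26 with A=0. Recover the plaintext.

VLIOOKJMR

The inverse of 21 mod 26 is 5, since 21·5=105≡1. Apply D(y)=5·(y−23) mod 26:
W(22): 5·(22−23)=-5≡21 → V
U(20): 5·(20−23)=-15≡11 → L
J(9): 5·(9−23)=-70≡8 → I
F(5): 5·(5−23)=-90≡14 → O
F(5): 5·(5−23)=-90≡14 → O
Z(25): 5·(25−23)=10 → K
E(4): 5·(4−23)=-95≡9 → J
P(15): 5·(15−23)=-40≡12 → M
Q(16): 5·(16−23)=-35≡17 → R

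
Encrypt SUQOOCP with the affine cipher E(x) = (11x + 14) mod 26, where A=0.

S(18): 11·18+14=212≡4 → E
U(20): 11·20+14=234≡0 → A
Q(16): 11·16+14=190≡8 → I
O(14): 11·14+14=168≡12 → M
O(14): 11·14+14=168≡12 → M
C(2): 11·2+14=36≡10 → K
P(15): 11·15+14=179≡23 → X

EAIMMKX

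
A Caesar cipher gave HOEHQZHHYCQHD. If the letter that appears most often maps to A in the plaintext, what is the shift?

The most frequent ciphertext letter is H (appears 5 times).
H is position 7; A is position 0.
Shift = 7.

7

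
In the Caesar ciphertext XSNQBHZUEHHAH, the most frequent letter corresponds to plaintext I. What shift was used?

25

The most frequent ciphertext letter is H (appears 4 times).
H is position 7; I is position 8.
Shift = -1≡25.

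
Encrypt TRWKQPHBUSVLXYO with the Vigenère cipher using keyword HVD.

AMZRLSOWXZQOETR

Repeat the key across the message: HVDHVDHVDHVDHVD
T(19)+H(7): 26≡0 → A
R(17)+V(21): 38≡12 → M
W(22)+D(3): 25 → Z
K(10)+H(7): 17 → R
Q(16)+V(21): 37≡11 → L
P(15)+D(3): 18 → S
H(7)+H(7): 14 → O
B(1)+V(21): 22 → W
U(20)+D(3): 23 → X
S(18)+H(7): 25 → Z
V(21)+V(21): 42≡16 → Q
L(11)+D(3): 14 → O
X(23)+H(7): 30≡4 → E
Y(24)+V(21): 45≡19 → T
O(14)+D(3): 17 → R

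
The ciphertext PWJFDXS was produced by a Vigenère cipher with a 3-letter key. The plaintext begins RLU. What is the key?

YLP

Subtract each crib letter from the matching ciphertext letter (mod 26):
P(15)−R(17)=-2≡24 → Y
W(22)−L(11)=11 → L
J(9)−U(20)=-11≡15 → P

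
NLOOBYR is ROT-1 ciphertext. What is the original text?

N(13): 13−1=12 → M
L(11): 11−1=10 → K
O(14): 14−1=13 → N
O(14): 14−1=13 → N
B(1): 1−1=0 → A
Y(24): 24−1=23 → X
R(17): 17−1=16 → Q

MKNNAXQ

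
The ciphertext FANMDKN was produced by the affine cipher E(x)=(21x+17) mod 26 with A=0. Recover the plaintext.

The inverse of 21 mod 26 is 5, since 21·5=105≡1. Apply D(y)=5·(y−17) mod 26:
F(5): 5·(5−17)=-60≡18 → S
A(0): 5·(0−17)=-85≡19 → T
N(13): 5·(13−17)=-20≡6 → G
M(12): 5·(12−17)=-25≡1 → B
D(3): 5·(3−17)=-70≡8 → I
K(10): 5·(10−17)=-35≡17 → R
N(13): 5·(13−17)=-20≡6 → G

STGBIRG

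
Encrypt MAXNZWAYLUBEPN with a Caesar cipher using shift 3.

M(12): 12+3=15 → P
A(0): 0+3=3 → D
X(23): 23+3=26≡0 → A
N(13): 13+3=16 → Q
Z(25): 25+3=28≡2 → C
W(22): 22+3=25 → Z
A(0): 0+3=3 → D
Y(24): 24+3=27≡1 → B
L(11): 11+3=14 → O
U(20): 20+3=23 → X
B(1): 1+3=4 → E
E(4): 4+3=7 → H
P(15): 15+3=18 → S
N(13): 13+3=16 → Q

PDAQCZDBOXEHSQ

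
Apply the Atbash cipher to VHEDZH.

V(21) → E(4)
H(7) → S(18)
E(4) → V(21)
D(3) → W(22)
Z(25) → A(0)
H(7) → S(18)

ESVWAS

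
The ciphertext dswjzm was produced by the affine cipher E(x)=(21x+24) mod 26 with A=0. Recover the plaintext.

The inverse of 21 mod 26 is 5, since 21·5=105≡1. Apply D(y)=5·(y−24) mod 26:
d(3): 5·(3−24)=-105≡25 → z
s(18): 5·(18−24)=-30≡22 → w
w(22): 5·(22−24)=-10≡16 → q
j(9): 5·(9−24)=-75≡3 → d
z(25): 5·(25−24)=5 → f
m(12): 5·(12−24)=-60≡18 → s

zwqdfs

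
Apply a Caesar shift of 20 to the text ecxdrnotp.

e(4): 4+20=24 → y
c(2): 2+20=22 → w
x(23): 23+20=43≡17 → r
d(3): 3+20=23 → x
r(17): 17+20=37≡11 → l
n(13): 13+20=33≡7 → h
o(14): 14+20=34≡8 → i
t(19): 19+20=39≡13 → n
p(15): 15+20=35≡9 → j

ywrxlhinj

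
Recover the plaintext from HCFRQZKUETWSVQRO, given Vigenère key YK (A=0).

Repeat the key across the ciphertext: YKYKYKYKYKYKYKYK
H(7)−Y(24): -17≡9 → J
C(2)−K(10): -8≡18 → S
F(5)−Y(24): -19≡7 → H
R(17)−K(10): 7 → H
Q(16)−Y(24): -8≡18 → S
Z(25)−K(10): 15 → P
K(10)−Y(24): -14≡12 → M
U(20)−K(10): 10 → K
E(4)−Y(24): -20≡6 → G
T(19)−K(10): 9 → J
W(22)−Y(24): -2≡24 → Y
S(18)−K(10): 8 → I
V(21)−Y(24): -3≡23 → X
Q(16)−K(10): 6 → G
R(17)−Y(24): -7≡19 → T
O(14)−K(10): 4 → E

JSHHSPMKGJYIXGTE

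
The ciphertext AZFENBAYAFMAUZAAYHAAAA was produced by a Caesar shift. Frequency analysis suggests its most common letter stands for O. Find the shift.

The most frequent ciphertext letter is A (appears 10 times).
A is position 0; O is position 14.
Shift = -14≡12.

12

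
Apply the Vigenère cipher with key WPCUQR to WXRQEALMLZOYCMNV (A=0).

Repeat the key across the message: WPCUQRWPCUQRWPCU
W(22)+W(22): 44≡18 → S
X(23)+P(15): 38≡12 → M
R(17)+C(2): 19 → T
Q(16)+U(20): 36≡10 → K
E(4)+Q(16): 20 → U
A(0)+R(17): 17 → R
L(11)+W(22): 33≡7 → H
M(12)+P(15): 27≡1 → B
L(11)+C(2): 13 → N
Z(25)+U(20): 45≡19 → T
O(14)+Q(16): 30≡4 → E
Y(24)+R(17): 41≡15 → P
C(2)+W(22): 24 → Y
M(12)+P(15): 27≡1 → B
N(13)+C(2): 15 → P
V(21)+U(20): 41≡15 → P

SMTKURHBNTEPYBPP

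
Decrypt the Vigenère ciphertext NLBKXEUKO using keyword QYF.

Repeat the key across the ciphertext: QYFQYFQYF
N(13)−Q(16): -3≡23 → X
L(11)−Y(24): -13≡13 → N
B(1)−F(5): -4≡22 → W
K(10)−Q(16): -6≡20 → U
X(23)−Y(24): -1≡25 → Z
E(4)−F(5): -1≡25 → Z
U(20)−Q(16): 4 → E
K(10)−Y(24): -14≡12 → M
O(14)−F(5): 9 → J

XNWUZZEMJ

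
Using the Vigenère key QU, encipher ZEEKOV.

PYUEEP

Repeat the key across the message: QUQUQU
Z(25)+Q(16): 41≡15 → P
E(4)+U(20): 24 → Y
E(4)+Q(16): 20 → U
K(10)+U(20): 30≡4 → E
O(14)+Q(16): 30≡4 → E
V(21)+U(20): 41≡15 → P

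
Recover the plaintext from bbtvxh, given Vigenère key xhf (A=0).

euoyqc

Repeat the key across the ciphertext: xhfxhf
b(1)−x(23): -22≡4 → e
b(1)−h(7): -6≡20 → u
t(19)−f(5): 14 → o
v(21)−x(23): -2≡24 → y
x(23)−h(7): 16 → q
h(7)−f(5): 2 → c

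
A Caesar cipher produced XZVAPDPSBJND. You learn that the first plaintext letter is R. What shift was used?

6

From the crib: X(23)−R(17)=6, so the shift is 6.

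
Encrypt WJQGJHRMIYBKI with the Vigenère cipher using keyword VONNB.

RXDTKCFZVZWYV

Repeat the key across the message: VONNBVONNBVON
W(22)+V(21): 43≡17 → R
J(9)+O(14): 23 → X
Q(16)+N(13): 29≡3 → D
G(6)+N(13): 19 → T
J(9)+B(1): 10 → K
H(7)+V(21): 28≡2 → C
R(17)+O(14): 31≡5 → F
M(12)+N(13): 25 → Z
I(8)+N(13): 21 → V
Y(24)+B(1): 25 → Z
B(1)+V(21): 22 → W
K(10)+O(14): 24 → Y
I(8)+N(13): 21 → V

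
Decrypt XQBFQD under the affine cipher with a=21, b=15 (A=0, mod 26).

OFICFS

The inverse of 21 mod 26 is 5, since 21·5=105≡1. Apply D(y)=5·(y−15) mod 26:
X(23): 5·(23−15)=40≡14 → O
Q(16): 5·(16−15)=5 → F
B(1): 5·(1−15)=-70≡8 → I
F(5): 5·(5−15)=-50≡2 → C
Q(16): 5·(16−15)=5 → F
D(3): 5·(3−15)=-60≡18 → S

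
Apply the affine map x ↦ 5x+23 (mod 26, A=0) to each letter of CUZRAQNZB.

C(2): 5·2+23=33≡7 → H
U(20): 5·20+23=123≡19 → T
Z(25): 5·25+23=148≡18 → S
R(17): 5·17+23=108≡4 → E
A(0): 5·0+23=23 → X
Q(16): 5·16+23=103≡25 → Z
N(13): 5·13+23=88≡10 → K
Z(25): 5·25+23=148≡18 → S
B(1): 5·1+23=28≡2 → C

HTSEXZKSC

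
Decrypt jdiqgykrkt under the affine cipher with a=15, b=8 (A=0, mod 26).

The inverse of 15 mod 26 is 7, since 15·7=105≡1. Apply D(y)=7·(y−8) mod 26:
j(9): 7·(9−8)=7 → h
d(3): 7·(3−8)=-35≡17 → r
i(8): 7·(8−8)=0 → a
q(16): 7·(16−8)=56≡4 → e
g(6): 7·(6−8)=-14≡12 → m
y(24): 7·(24−8)=112≡8 → i
k(10): 7·(10−8)=14 → o
r(17): 7·(17−8)=63≡11 → l
k(10): 7·(10−8)=14 → o
t(19): 7·(19−8)=77≡25 → z

hraemioloz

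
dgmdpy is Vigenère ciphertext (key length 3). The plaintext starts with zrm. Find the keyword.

epa

Subtract each crib letter from the matching ciphertext letter (mod 26):
d(3)−z(25)=-22≡4 → e
g(6)−r(17)=-11≡15 → p
m(12)−m(12)=0 → a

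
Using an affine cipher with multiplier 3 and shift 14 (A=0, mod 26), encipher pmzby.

p(15): 3·15+14=59≡7 → h
m(12): 3·12+14=50≡24 → y
z(25): 3·25+14=89≡11 → l
b(1): 3·1+14=17 → r
y(24): 3·24+14=86≡8 → i

hylri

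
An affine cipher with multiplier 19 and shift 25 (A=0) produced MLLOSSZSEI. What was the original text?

The inverse of 19 mod 26 is 11, since 19·11=209≡1. Apply D(y)=11·(y−25) mod 26:
M(12): 11·(12−25)=-143≡13 → N
L(11): 11·(11−25)=-154≡2 → C
L(11): 11·(11−25)=-154≡2 → C
O(14): 11·(14−25)=-121≡9 → J
S(18): 11·(18−25)=-77≡1 → B
S(18): 11·(18−25)=-77≡1 → B
Z(25): 11·(25−25)=0 → A
S(18): 11·(18−25)=-77≡1 → B
E(4): 11·(4−25)=-231≡3 → D
I(8): 11·(8−25)=-187≡21 → V

NCCJBBABDV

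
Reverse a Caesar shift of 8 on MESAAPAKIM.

EWKSSHSCAE

M(12): 12−8=4 → E
E(4): 4−8=-4≡22 → W
S(18): 18−8=10 → K
A(0): 0−8=-8≡18 → S
A(0): 0−8=-8≡18 → S
P(15): 15−8=7 → H
A(0): 0−8=-8≡18 → S
K(10): 10−8=2 → C
I(8): 8−8=0 → A
M(12): 12−8=4 → E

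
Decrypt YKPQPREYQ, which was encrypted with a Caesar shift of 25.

Y(24): 24−25=-1≡25 → Z
K(10): 10−25=-15≡11 → L
P(15): 15−25=-10≡16 → Q
Q(16): 16−25=-9≡17 → R
P(15): 15−25=-10≡16 → Q
R(17): 17−25=-8≡18 → S
E(4): 4−25=-21≡5 → F
Y(24): 24−25=-1≡25 → Z
Q(16): 16−25=-9≡17 → R

ZLQRQSFZR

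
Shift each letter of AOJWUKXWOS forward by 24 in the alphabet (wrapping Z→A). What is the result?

YMHUSIVUMQ

A(0): 0+24=24 → Y
O(14): 14+24=38≡12 → M
J(9): 9+24=33≡7 → H
W(22): 22+24=46≡20 → U
U(20): 20+24=44≡18 → S
K(10): 10+24=34≡8 → I
X(23): 23+24=47≡21 → V
W(22): 22+24=46≡20 → U
O(14): 14+24=38≡12 → M
S(18): 18+24=42≡16 → Q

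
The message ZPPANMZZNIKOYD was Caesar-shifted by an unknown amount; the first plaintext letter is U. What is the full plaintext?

From the crib: Z(25)−U(20)=5, so the shift is 5.
Subtract 5 from each ciphertext letter:
Z(25): 25−5=20 → U
P(15): 15−5=10 → K
P(15): 15−5=10 → K
A(0): 0−5=-5≡21 → V
N(13): 13−5=8 → I
M(12): 12−5=7 → H
Z(25): 25−5=20 → U
Z(25): 25−5=20 → U
N(13): 13−5=8 → I
I(8): 8−5=3 → D
K(10): 10−5=5 → F
O(14): 14−5=9 → J
Y(24): 24−5=19 → T
D(3): 3−5=-2≡24 → Y

UKKVIHUUIDFJTY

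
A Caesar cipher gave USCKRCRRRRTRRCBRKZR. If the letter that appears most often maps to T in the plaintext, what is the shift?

24

The most frequent ciphertext letter is R (appears 9 times).
R is position 17; T is position 19.
Shift = -2≡24.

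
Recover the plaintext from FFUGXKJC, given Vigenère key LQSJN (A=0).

UPCXKZTK

Repeat the key across the ciphertext: LQSJNLQS
F(5)−L(11): -6≡20 → U
F(5)−Q(16): -11≡15 → P
U(20)−S(18): 2 → C
G(6)−J(9): -3≡23 → X
X(23)−N(13): 10 → K
K(10)−L(11): -1≡25 → Z
J(9)−Q(16): -7≡19 → T
C(2)−S(18): -16≡10 → K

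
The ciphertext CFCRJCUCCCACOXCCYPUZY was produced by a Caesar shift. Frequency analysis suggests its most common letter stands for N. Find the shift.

The most frequent ciphertext letter is C (appears 9 times).
C is position 2; N is position 13.
Shift = -11≡15.

15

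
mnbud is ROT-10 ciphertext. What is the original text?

m(12): 12−10=2 → c
n(13): 13−10=3 → d
b(1): 1−10=-9≡17 → r
u(20): 20−10=10 → k
d(3): 3−10=-7≡19 → t

cdrkt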